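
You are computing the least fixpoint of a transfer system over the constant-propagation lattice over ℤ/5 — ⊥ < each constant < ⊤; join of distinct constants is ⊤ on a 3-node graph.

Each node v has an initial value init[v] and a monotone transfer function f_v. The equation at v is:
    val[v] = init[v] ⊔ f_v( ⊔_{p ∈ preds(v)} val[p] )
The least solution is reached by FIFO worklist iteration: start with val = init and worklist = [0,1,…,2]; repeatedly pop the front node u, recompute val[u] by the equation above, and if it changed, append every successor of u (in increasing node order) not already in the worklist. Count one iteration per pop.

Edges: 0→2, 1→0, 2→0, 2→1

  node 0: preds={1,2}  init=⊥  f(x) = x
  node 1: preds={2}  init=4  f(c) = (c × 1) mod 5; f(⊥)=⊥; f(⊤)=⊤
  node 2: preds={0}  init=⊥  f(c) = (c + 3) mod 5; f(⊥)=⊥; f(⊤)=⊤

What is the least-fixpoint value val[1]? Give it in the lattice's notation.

Trace (8 dequeues):
  [1] u=0 | in 4 | out 4 | prev ⊥ | push {}
  [2] u=1 | in ⊥ | out 4 | ==
  [3] u=2 | in 4 | out 2 | prev ⊥ | push {0,1}
  [4] u=0 | in ⊤ | out ⊤ | prev 4 | push {2}
  [5] u=1 | in 2 | out ⊤ | prev 4 | push {0}
  [6] u=2 | in ⊤ | out ⊤ | prev 2 | push {1}
  [7] u=0 | in ⊤ | out ⊤ | ==
  [8] u=1 | in ⊤ | out ⊤ | ==

Converged values:
  [0] ⊤
  [1] ⊤
  [2] ⊤

⊤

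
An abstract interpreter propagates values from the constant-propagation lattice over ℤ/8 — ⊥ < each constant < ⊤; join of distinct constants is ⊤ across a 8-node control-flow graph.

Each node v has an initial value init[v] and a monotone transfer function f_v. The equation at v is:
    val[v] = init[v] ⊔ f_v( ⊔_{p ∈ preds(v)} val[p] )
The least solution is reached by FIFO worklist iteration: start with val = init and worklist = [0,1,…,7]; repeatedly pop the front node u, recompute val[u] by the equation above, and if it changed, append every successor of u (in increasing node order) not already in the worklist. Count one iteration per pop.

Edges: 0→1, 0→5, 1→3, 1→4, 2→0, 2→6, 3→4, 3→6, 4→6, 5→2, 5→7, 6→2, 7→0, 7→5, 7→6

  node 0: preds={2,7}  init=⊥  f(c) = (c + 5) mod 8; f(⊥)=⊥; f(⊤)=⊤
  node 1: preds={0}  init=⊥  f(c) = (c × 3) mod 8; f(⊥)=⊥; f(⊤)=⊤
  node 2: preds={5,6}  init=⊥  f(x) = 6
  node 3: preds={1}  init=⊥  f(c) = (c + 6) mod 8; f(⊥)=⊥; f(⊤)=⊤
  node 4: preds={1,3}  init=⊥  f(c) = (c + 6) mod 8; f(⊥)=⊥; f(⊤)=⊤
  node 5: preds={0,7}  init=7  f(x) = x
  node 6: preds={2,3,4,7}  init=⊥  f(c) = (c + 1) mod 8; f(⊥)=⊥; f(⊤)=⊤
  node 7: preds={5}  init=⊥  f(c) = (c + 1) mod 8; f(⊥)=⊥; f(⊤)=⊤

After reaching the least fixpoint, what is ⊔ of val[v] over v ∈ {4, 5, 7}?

Trace (20 dequeues):
  [1] u=0 | in ⊥ | out ⊥ | ==
  [2] u=1 | in ⊥ | out ⊥ | ==
  [3] u=2 | in 7 | out 6 | prev ⊥ | push {0}
  [4] u=3 | in ⊥ | out ⊥ | ==
  [5] u=4 | in ⊥ | out ⊥ | ==
  [6] u=5 | in ⊥ | out 7 | ==
  [7] u=6 | in 6 | out 7 | prev ⊥ | push {2}
  [8] u=7 | in 7 | out 0 | prev ⊥ | push {5,6}
  [9] u=0 | in ⊤ | out ⊤ | prev ⊥ | push {1}
  [10] u=2 | in 7 | out 6 | ==
  [11] u=5 | in ⊤ | out ⊤ | prev 7 | push {2,7}
  [12] u=6 | in ⊤ | out ⊤ | prev 7 | push {}
  [13] u=1 | in ⊤ | out ⊤ | prev ⊥ | push {3,4}
  [14] u=2 | in ⊤ | out 6 | ==
  [15] u=7 | in ⊤ | out ⊤ | prev 0 | push {0,5,6}
  [16] u=3 | in ⊤ | out ⊤ | prev ⊥ | push {}
  [17] u=4 | in ⊤ | out ⊤ | prev ⊥ | push {}
  [18] u=0 | in ⊤ | out ⊤ | ==
  [19] u=5 | in ⊤ | out ⊤ | ==
  [20] u=6 | in ⊤ | out ⊤ | ==

Converged values:
  [0] ⊤
  [1] ⊤
  [2] 6
  [3] ⊤
  [4] ⊤
  [5] ⊤
  [6] ⊤
  [7] ⊤

⊤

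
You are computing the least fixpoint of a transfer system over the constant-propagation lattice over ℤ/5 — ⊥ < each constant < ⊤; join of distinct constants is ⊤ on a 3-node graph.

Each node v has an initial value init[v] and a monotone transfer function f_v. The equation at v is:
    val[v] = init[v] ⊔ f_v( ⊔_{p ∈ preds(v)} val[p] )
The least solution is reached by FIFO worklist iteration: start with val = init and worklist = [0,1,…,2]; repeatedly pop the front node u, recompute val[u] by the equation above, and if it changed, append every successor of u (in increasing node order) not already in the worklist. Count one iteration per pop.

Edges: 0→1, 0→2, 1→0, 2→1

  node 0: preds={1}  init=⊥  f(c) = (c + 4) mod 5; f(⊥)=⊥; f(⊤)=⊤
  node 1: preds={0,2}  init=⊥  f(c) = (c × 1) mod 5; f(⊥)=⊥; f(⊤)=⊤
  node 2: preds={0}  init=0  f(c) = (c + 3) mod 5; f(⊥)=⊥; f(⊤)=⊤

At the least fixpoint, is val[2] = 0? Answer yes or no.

Trace (9 dequeues):
  [1] u=0 | in ⊥ | out ⊥ | ==
  [2] u=1 | in 0 | out 0 | prev ⊥ | push {0}
  [3] u=2 | in ⊥ | out 0 | ==
  [4] u=0 | in 0 | out 4 | prev ⊥ | push {1,2}
  [5] u=1 | in ⊤ | out ⊤ | prev 0 | push {0}
  [6] u=2 | in 4 | out ⊤ | prev 0 | push {1}
  [7] u=0 | in ⊤ | out ⊤ | prev 4 | push {2}
  [8] u=1 | in ⊤ | out ⊤ | ==
  [9] u=2 | in ⊤ | out ⊤ | ==

Converged values:
  [0] ⊤
  [1] ⊤
  [2] ⊤

no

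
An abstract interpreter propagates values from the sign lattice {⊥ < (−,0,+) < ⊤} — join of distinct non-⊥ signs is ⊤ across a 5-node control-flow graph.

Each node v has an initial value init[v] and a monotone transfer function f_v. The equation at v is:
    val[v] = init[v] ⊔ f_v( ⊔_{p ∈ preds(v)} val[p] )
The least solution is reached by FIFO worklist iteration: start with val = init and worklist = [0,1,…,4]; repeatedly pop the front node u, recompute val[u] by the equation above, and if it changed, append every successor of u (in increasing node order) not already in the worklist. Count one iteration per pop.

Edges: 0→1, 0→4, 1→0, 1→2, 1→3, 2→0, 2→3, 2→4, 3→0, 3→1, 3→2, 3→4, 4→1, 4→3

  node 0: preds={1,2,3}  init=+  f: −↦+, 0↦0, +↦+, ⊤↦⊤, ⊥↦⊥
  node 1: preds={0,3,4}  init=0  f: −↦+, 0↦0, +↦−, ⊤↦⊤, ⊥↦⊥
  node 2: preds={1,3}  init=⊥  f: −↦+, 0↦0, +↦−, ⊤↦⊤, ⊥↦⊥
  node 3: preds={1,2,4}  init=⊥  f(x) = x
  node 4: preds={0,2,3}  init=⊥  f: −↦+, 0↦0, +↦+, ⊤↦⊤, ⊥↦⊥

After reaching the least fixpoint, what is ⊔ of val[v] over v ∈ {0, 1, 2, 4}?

Worklist (9 pops):
  #1 pop 0: in=0 → ⊤ (was +); enqueue []
  #2 pop 1: in=⊤ → ⊤ (was 0); enqueue [0]
  #3 pop 2: in=⊤ → ⊤ (was ⊥); enqueue []
  #4 pop 3: in=⊤ → ⊤ (was ⊥); enqueue [1,2]
  #5 pop 4: in=⊤ → ⊤ (was ⊥); enqueue [3]
  #6 pop 0: in=⊤ → ⊤ (no change)
  #7 pop 1: in=⊤ → ⊤ (no change)
  #8 pop 2: in=⊤ → ⊤ (no change)
  #9 pop 3: in=⊤ → ⊤ (no change)

Fixpoint:
  val[0] = ⊤
  val[1] = ⊤
  val[2] = ⊤
  val[3] = ⊤
  val[4] = ⊤

⊤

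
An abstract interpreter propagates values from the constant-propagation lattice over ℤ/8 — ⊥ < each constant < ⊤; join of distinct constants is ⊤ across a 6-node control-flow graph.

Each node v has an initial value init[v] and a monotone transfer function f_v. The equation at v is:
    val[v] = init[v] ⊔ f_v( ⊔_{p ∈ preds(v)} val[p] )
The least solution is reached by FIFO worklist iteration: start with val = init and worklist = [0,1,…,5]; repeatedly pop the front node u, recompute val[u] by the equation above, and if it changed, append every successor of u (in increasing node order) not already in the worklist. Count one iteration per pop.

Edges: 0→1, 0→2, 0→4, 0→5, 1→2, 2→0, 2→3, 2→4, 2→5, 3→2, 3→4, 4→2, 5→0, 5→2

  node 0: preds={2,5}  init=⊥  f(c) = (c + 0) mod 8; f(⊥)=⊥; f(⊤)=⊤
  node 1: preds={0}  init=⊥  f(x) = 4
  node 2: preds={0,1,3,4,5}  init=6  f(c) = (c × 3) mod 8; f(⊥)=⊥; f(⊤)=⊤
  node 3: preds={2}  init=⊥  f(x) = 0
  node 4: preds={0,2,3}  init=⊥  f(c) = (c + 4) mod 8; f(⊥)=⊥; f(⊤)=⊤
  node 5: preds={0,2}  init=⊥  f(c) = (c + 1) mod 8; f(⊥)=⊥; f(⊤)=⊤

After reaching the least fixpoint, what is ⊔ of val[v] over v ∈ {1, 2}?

Iteration log — 11 steps:
  step 1. node 0  ⊔preds=6  new=6  old=⊥  +wl: 
  step 2. node 1  ⊔preds=6  new=4  old=⊥  +wl: 
  step 3. node 2  ⊔preds=⊤  new=⊤  old=6  +wl: 0
  step 4. node 3  ⊔preds=⊤  new=0  old=⊥  +wl: 2
  step 5. node 4  ⊔preds=⊤  new=⊤  old=⊥  +wl: 
  step 6. node 5  ⊔preds=⊤  new=⊤  old=⊥  +wl: 
  step 7. node 0  ⊔preds=⊤  new=⊤  old=6  +wl: 1,4,5
  step 8. node 2  ⊔preds=⊤  new=⊤  stable
  step 9. node 1  ⊔preds=⊤  new=4  stable
  step 10. node 4  ⊔preds=⊤  new=⊤  stable
  step 11. node 5  ⊔preds=⊤  new=⊤  stable

Least fixpoint reached:
  node 0: ⊤
  node 1: 4
  node 2: ⊤
  node 3: 0
  node 4: ⊤
  node 5: ⊤

⊤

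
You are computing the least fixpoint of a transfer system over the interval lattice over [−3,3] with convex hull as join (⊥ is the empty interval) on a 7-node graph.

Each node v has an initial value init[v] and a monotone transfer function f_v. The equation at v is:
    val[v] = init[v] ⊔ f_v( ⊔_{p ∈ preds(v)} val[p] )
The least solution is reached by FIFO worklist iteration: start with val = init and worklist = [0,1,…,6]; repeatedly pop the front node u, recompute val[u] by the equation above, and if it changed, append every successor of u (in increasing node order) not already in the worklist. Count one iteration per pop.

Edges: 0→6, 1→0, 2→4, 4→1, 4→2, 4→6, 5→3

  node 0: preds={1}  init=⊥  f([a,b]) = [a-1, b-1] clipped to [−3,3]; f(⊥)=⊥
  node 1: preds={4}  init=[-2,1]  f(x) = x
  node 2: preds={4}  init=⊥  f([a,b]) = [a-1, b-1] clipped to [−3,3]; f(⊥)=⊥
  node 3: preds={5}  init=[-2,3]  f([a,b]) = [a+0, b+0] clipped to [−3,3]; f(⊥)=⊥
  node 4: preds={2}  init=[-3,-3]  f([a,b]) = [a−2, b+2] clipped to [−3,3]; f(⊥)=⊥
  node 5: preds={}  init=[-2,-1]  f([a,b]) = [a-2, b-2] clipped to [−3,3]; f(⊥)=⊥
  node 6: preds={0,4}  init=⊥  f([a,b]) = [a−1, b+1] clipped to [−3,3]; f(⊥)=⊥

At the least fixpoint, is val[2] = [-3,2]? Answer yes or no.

Iteration log — 30 steps:
  step 1. node 0  ⊔preds=[-2,1]  new=[-3,0]  old=⊥  +wl: 
  step 2. node 1  ⊔preds=[-3,-3]  new=[-3,1]  old=[-2,1]  +wl: 0
  step 3. node 2  ⊔preds=[-3,-3]  new=[-3,-3]  old=⊥  +wl: 
  step 4. node 3  ⊔preds=[-2,-1]  new=[-2,3]  stable
  step 5. node 4  ⊔preds=[-3,-3]  new=[-3,-1]  old=[-3,-3]  +wl: 1,2
  step 6. node 5  ⊔preds=⊥  new=[-2,-1]  stable
  step 7. node 6  ⊔preds=[-3,0]  new=[-3,1]  old=⊥  +wl: 
  step 8. node 0  ⊔preds=[-3,1]  new=[-3,0]  stable
  step 9. node 1  ⊔preds=[-3,-1]  new=[-3,1]  stable
  step 10. node 2  ⊔preds=[-3,-1]  new=[-3,-2]  old=[-3,-3]  +wl: 4
  step 11. node 4  ⊔preds=[-3,-2]  new=[-3,0]  old=[-3,-1]  +wl: 1,2,6
  step 12. node 1  ⊔preds=[-3,0]  new=[-3,1]  stable
  step 13. node 2  ⊔preds=[-3,0]  new=[-3,-1]  old=[-3,-2]  +wl: 4
  step 14. node 6  ⊔preds=[-3,0]  new=[-3,1]  stable
  step 15. node 4  ⊔preds=[-3,-1]  new=[-3,1]  old=[-3,0]  +wl: 1,2,6
  step 16. node 1  ⊔preds=[-3,1]  new=[-3,1]  stable
  step 17. node 2  ⊔preds=[-3,1]  new=[-3,0]  old=[-3,-1]  +wl: 4
  step 18. node 6  ⊔preds=[-3,1]  new=[-3,2]  old=[-3,1]  +wl: 
  step 19. node 4  ⊔preds=[-3,0]  new=[-3,2]  old=[-3,1]  +wl: 1,2,6
  step 20. node 1  ⊔preds=[-3,2]  new=[-3,2]  old=[-3,1]  +wl: 0
  step 21. node 2  ⊔preds=[-3,2]  new=[-3,1]  old=[-3,0]  +wl: 4
  step 22. node 6  ⊔preds=[-3,2]  new=[-3,3]  old=[-3,2]  +wl: 
  step 23. node 0  ⊔preds=[-3,2]  new=[-3,1]  old=[-3,0]  +wl: 6
  step 24. node 4  ⊔preds=[-3,1]  new=[-3,3]  old=[-3,2]  +wl: 1,2
  step 25. node 6  ⊔preds=[-3,3]  new=[-3,3]  stable
  step 26. node 1  ⊔preds=[-3,3]  new=[-3,3]  old=[-3,2]  +wl: 0
  step 27. node 2  ⊔preds=[-3,3]  new=[-3,2]  old=[-3,1]  +wl: 4
  step 28. node 0  ⊔preds=[-3,3]  new=[-3,2]  old=[-3,1]  +wl: 6
  step 29. node 4  ⊔preds=[-3,2]  new=[-3,3]  stable
  step 30. node 6  ⊔preds=[-3,3]  new=[-3,3]  stable

Least fixpoint reached:
  node 0: [-3,2]
  node 1: [-3,3]
  node 2: [-3,2]
  node 3: [-2,3]
  node 4: [-3,3]
  node 5: [-2,-1]
  node 6: [-3,3]

yes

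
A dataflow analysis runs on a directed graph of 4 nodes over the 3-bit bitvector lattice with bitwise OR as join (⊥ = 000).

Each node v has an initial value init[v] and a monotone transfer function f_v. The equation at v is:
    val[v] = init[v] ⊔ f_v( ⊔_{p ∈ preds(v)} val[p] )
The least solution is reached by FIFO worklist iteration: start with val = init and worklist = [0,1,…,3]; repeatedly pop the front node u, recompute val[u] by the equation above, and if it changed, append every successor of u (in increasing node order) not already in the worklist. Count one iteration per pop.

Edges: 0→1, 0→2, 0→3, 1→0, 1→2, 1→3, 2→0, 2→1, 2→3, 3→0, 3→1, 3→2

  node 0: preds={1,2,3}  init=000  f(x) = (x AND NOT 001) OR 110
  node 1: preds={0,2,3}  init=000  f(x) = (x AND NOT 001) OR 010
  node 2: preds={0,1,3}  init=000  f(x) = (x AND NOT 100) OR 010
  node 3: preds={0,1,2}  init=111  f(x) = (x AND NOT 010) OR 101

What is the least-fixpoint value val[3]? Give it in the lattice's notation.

Iteration log — 6 steps:
  step 1. node 0  ⊔preds=111  new=110  old=000  +wl: 
  step 2. node 1  ⊔preds=111  new=110  old=000  +wl: 0
  step 3. node 2  ⊔preds=111  new=011  old=000  +wl: 1
  step 4. node 3  ⊔preds=111  new=111  stable
  step 5. node 0  ⊔preds=111  new=110  stable
  step 6. node 1  ⊔preds=111  new=110  stable

Least fixpoint reached:
  node 0: 110
  node 1: 110
  node 2: 011
  node 3: 111

111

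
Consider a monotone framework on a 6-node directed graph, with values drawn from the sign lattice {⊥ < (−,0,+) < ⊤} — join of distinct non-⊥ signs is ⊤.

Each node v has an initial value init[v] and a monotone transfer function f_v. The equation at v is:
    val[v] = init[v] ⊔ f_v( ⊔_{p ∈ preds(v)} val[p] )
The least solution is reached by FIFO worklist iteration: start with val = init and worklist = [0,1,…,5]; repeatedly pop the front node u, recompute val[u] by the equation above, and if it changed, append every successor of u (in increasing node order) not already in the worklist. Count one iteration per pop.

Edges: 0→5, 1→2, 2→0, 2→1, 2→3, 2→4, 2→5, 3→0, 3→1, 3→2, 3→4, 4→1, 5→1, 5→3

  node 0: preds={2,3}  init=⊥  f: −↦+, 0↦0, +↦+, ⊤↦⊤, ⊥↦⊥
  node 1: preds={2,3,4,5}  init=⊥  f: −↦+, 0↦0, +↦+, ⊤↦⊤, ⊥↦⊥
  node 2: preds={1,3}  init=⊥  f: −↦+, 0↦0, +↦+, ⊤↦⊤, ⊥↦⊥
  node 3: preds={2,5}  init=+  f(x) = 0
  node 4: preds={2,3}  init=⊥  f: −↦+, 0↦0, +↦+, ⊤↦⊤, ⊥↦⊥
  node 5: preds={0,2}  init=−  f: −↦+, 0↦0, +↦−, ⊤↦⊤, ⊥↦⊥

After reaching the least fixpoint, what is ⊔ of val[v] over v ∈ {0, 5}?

⊤

Worklist (11 pops):
  #1 pop 0: in=+ → + (was ⊥); enqueue []
  #2 pop 1: in=⊤ → ⊤ (was ⊥); enqueue []
  #3 pop 2: in=⊤ → ⊤ (was ⊥); enqueue [0,1]
  #4 pop 3: in=⊤ → ⊤ (was +); enqueue [2]
  #5 pop 4: in=⊤ → ⊤ (was ⊥); enqueue []
  #6 pop 5: in=⊤ → ⊤ (was −); enqueue [3]
  #7 pop 0: in=⊤ → ⊤ (was +); enqueue [5]
  #8 pop 1: in=⊤ → ⊤ (no change)
  #9 pop 2: in=⊤ → ⊤ (no change)
  #10 pop 3: in=⊤ → ⊤ (no change)
  #11 pop 5: in=⊤ → ⊤ (no change)

Fixpoint:
  val[0] = ⊤
  val[1] = ⊤
  val[2] = ⊤
  val[3] = ⊤
  val[4] = ⊤
  val[5] = ⊤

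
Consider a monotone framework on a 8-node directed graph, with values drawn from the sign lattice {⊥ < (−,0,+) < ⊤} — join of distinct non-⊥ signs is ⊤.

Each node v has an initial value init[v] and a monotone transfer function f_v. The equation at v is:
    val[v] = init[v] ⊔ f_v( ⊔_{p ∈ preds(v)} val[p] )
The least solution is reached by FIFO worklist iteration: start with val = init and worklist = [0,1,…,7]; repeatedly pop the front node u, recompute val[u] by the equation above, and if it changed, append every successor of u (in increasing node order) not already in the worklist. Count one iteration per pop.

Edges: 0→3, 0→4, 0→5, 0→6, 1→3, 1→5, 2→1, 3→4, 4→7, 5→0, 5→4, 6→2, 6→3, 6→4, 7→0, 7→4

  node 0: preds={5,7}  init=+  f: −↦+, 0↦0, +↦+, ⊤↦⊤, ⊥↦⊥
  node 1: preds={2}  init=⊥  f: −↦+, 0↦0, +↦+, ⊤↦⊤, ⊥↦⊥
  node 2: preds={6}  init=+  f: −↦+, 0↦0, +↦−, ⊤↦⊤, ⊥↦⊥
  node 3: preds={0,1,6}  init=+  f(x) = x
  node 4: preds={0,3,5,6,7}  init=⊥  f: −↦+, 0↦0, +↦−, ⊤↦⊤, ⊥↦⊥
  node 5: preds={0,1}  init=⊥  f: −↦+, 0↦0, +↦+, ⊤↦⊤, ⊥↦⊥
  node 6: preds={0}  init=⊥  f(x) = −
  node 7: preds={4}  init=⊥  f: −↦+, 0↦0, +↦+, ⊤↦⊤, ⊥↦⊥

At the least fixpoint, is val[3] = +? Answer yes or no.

no

Trace (21 dequeues):
  [1] u=0 | in ⊥ | out + | ==
  [2] u=1 | in + | out + | prev ⊥ | push {}
  [3] u=2 | in ⊥ | out + | ==
  [4] u=3 | in + | out + | ==
  [5] u=4 | in + | out − | prev ⊥ | push {}
  [6] u=5 | in + | out + | prev ⊥ | push {0,4}
  [7] u=6 | in + | out − | prev ⊥ | push {2,3}
  [8] u=7 | in − | out + | prev ⊥ | push {}
  [9] u=0 | in + | out + | ==
  [10] u=4 | in ⊤ | out ⊤ | prev − | push {7}
  [11] u=2 | in − | out + | ==
  [12] u=3 | in ⊤ | out ⊤ | prev + | push {4}
  [13] u=7 | in ⊤ | out ⊤ | prev + | push {0}
  [14] u=4 | in ⊤ | out ⊤ | ==
  [15] u=0 | in ⊤ | out ⊤ | prev + | push {3,4,5,6}
  [16] u=3 | in ⊤ | out ⊤ | ==
  [17] u=4 | in ⊤ | out ⊤ | ==
  [18] u=5 | in ⊤ | out ⊤ | prev + | push {0,4}
  [19] u=6 | in ⊤ | out − | ==
  [20] u=0 | in ⊤ | out ⊤ | ==
  [21] u=4 | in ⊤ | out ⊤ | ==

Converged values:
  [0] ⊤
  [1] +
  [2] +
  [3] ⊤
  [4] ⊤
  [5] ⊤
  [6] −
  [7] ⊤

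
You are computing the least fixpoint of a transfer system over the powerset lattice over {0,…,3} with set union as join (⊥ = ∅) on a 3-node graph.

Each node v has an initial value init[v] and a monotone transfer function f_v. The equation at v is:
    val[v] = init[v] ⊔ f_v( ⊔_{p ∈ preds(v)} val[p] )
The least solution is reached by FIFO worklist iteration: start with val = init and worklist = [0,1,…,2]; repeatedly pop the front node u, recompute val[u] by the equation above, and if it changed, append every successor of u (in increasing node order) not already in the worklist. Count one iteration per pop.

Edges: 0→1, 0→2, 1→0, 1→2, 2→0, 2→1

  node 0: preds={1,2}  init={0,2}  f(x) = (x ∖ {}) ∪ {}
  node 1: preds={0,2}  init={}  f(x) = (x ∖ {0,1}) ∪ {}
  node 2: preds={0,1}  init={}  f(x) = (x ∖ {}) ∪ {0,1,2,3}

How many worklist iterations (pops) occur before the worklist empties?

Trace (7 dequeues):
  [1] u=0 | in {} | out {0,2} | ==
  [2] u=1 | in {0,2} | out {2} | prev {} | push {0}
  [3] u=2 | in {0,2} | out {0,1,2,3} | prev {} | push {1}
  [4] u=0 | in {0,1,2,3} | out {0,1,2,3} | prev {0,2} | push {2}
  [5] u=1 | in {0,1,2,3} | out {2,3} | prev {2} | push {0}
  [6] u=2 | in {0,1,2,3} | out {0,1,2,3} | ==
  [7] u=0 | in {0,1,2,3} | out {0,1,2,3} | ==

Converged values:
  [0] {0,1,2,3}
  [1] {2,3}
  [2] {0,1,2,3}

7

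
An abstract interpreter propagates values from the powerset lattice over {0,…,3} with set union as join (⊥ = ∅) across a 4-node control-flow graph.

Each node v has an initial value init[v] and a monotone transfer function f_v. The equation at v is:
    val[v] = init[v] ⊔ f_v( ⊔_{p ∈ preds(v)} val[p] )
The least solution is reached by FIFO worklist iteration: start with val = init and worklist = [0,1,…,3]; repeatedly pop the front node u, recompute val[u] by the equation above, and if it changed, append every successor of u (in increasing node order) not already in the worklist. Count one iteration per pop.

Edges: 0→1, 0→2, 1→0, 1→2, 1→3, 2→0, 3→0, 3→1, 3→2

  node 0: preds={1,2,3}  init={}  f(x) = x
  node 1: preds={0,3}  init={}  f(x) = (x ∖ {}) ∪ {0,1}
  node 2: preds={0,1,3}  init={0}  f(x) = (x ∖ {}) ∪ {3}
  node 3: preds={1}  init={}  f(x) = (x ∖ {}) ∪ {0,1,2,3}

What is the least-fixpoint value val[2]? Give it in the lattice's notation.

Iteration log — 9 steps:
  step 1. node 0  ⊔preds={0}  new={0}  old={}  +wl: 
  step 2. node 1  ⊔preds={0}  new={0,1}  old={}  +wl: 0
  step 3. node 2  ⊔preds={0,1}  new={0,1,3}  old={0}  +wl: 
  step 4. node 3  ⊔preds={0,1}  new={0,1,2,3}  old={}  +wl: 1,2
  step 5. node 0  ⊔preds={0,1,2,3}  new={0,1,2,3}  old={0}  +wl: 
  step 6. node 1  ⊔preds={0,1,2,3}  new={0,1,2,3}  old={0,1}  +wl: 0,3
  step 7. node 2  ⊔preds={0,1,2,3}  new={0,1,2,3}  old={0,1,3}  +wl: 
  step 8. node 0  ⊔preds={0,1,2,3}  new={0,1,2,3}  stable
  step 9. node 3  ⊔preds={0,1,2,3}  new={0,1,2,3}  stable

Least fixpoint reached:
  node 0: {0,1,2,3}
  node 1: {0,1,2,3}
  node 2: {0,1,2,3}
  node 3: {0,1,2,3}

{0,1,2,3}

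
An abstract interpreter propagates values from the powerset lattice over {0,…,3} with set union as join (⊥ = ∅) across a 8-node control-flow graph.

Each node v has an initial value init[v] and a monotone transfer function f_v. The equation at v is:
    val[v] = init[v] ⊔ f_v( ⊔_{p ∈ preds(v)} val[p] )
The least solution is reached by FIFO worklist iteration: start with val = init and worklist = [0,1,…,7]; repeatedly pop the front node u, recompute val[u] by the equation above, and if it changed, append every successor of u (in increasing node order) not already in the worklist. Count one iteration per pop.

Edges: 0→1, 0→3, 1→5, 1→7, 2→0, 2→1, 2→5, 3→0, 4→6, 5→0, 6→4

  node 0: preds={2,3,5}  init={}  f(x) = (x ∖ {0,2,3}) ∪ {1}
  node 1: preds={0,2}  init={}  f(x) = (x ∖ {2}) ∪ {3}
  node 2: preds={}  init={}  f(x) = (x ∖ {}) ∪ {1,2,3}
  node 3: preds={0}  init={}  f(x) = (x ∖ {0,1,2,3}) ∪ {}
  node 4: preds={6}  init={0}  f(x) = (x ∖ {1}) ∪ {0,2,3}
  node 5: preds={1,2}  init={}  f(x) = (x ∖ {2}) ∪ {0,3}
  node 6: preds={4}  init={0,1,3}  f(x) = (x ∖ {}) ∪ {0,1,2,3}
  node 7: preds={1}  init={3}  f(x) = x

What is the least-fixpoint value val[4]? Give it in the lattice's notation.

Worklist (11 pops):
  #1 pop 0: in={} → {1} (was {}); enqueue []
  #2 pop 1: in={1} → {1,3} (was {}); enqueue []
  #3 pop 2: in={} → {1,2,3} (was {}); enqueue [0,1]
  #4 pop 3: in={1} → {} (no change)
  #5 pop 4: in={0,1,3} → {0,2,3} (was {0}); enqueue []
  #6 pop 5: in={1,2,3} → {0,1,3} (was {}); enqueue []
  #7 pop 6: in={0,2,3} → {0,1,2,3} (was {0,1,3}); enqueue [4]
  #8 pop 7: in={1,3} → {1,3} (was {3}); enqueue []
  #9 pop 0: in={0,1,2,3} → {1} (no change)
  #10 pop 1: in={1,2,3} → {1,3} (no change)
  #11 pop 4: in={0,1,2,3} → {0,2,3} (no change)

Fixpoint:
  val[0] = {1}
  val[1] = {1,3}
  val[2] = {1,2,3}
  val[3] = {}
  val[4] = {0,2,3}
  val[5] = {0,1,3}
  val[6] = {0,1,2,3}
  val[7] = {1,3}

{0,2,3}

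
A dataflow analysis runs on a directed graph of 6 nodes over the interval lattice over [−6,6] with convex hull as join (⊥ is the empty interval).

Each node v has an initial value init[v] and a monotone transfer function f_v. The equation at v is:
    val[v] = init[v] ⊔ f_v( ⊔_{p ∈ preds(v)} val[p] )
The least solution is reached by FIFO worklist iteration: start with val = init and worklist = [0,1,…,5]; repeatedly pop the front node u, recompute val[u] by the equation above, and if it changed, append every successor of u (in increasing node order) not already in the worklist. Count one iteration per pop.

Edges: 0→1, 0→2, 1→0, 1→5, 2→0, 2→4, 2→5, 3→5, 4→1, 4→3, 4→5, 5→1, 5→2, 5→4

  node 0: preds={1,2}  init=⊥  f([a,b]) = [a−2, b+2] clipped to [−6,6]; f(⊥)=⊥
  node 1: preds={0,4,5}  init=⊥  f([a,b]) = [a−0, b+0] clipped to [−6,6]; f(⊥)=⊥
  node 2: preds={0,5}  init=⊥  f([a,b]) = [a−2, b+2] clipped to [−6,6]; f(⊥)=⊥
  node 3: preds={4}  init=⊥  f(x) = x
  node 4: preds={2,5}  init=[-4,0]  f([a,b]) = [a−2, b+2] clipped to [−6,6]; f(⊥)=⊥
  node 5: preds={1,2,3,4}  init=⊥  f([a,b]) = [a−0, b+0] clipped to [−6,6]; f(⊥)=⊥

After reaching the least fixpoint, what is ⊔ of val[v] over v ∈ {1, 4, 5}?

Trace (18 dequeues):
  [1] u=0 | in ⊥ | out ⊥ | ==
  [2] u=1 | in [-4,0] | out [-4,0] | prev ⊥ | push {0}
  [3] u=2 | in ⊥ | out ⊥ | ==
  [4] u=3 | in [-4,0] | out [-4,0] | prev ⊥ | push {}
  [5] u=4 | in ⊥ | out [-4,0] | ==
  [6] u=5 | in [-4,0] | out [-4,0] | prev ⊥ | push {1,2,4}
  [7] u=0 | in [-4,0] | out [-6,2] | prev ⊥ | push {}
  [8] u=1 | in [-6,2] | out [-6,2] | prev [-4,0] | push {0,5}
  [9] u=2 | in [-6,2] | out [-6,4] | prev ⊥ | push {}
  [10] u=4 | in [-6,4] | out [-6,6] | prev [-4,0] | push {1,3}
  [11] u=0 | in [-6,4] | out [-6,6] | prev [-6,2] | push {2}
  [12] u=5 | in [-6,6] | out [-6,6] | prev [-4,0] | push {4}
  [13] u=1 | in [-6,6] | out [-6,6] | prev [-6,2] | push {0,5}
  [14] u=3 | in [-6,6] | out [-6,6] | prev [-4,0] | push {}
  [15] u=2 | in [-6,6] | out [-6,6] | prev [-6,4] | push {}
  [16] u=4 | in [-6,6] | out [-6,6] | ==
  [17] u=0 | in [-6,6] | out [-6,6] | ==
  [18] u=5 | in [-6,6] | out [-6,6] | ==

Converged values:
  [0] [-6,6]
  [1] [-6,6]
  [2] [-6,6]
  [3] [-6,6]
  [4] [-6,6]
  [5] [-6,6]

[-6,6]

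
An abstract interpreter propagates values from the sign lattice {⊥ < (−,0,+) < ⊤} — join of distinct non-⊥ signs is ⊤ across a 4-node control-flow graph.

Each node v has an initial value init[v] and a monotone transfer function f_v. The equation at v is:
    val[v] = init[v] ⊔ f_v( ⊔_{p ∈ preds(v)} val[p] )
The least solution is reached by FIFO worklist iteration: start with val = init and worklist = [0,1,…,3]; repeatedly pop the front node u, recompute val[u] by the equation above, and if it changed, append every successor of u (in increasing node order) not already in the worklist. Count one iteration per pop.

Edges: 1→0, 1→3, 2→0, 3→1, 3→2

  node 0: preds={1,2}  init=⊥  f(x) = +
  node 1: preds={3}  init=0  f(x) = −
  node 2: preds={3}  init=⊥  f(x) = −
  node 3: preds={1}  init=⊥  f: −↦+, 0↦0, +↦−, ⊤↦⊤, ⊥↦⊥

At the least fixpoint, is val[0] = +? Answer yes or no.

yes

Worklist (7 pops):
  #1 pop 0: in=0 → + (was ⊥); enqueue []
  #2 pop 1: in=⊥ → ⊤ (was 0); enqueue [0]
  #3 pop 2: in=⊥ → − (was ⊥); enqueue []
  #4 pop 3: in=⊤ → ⊤ (was ⊥); enqueue [1,2]
  #5 pop 0: in=⊤ → + (no change)
  #6 pop 1: in=⊤ → ⊤ (no change)
  #7 pop 2: in=⊤ → − (no change)

Fixpoint:
  val[0] = +
  val[1] = ⊤
  val[2] = −
  val[3] = ⊤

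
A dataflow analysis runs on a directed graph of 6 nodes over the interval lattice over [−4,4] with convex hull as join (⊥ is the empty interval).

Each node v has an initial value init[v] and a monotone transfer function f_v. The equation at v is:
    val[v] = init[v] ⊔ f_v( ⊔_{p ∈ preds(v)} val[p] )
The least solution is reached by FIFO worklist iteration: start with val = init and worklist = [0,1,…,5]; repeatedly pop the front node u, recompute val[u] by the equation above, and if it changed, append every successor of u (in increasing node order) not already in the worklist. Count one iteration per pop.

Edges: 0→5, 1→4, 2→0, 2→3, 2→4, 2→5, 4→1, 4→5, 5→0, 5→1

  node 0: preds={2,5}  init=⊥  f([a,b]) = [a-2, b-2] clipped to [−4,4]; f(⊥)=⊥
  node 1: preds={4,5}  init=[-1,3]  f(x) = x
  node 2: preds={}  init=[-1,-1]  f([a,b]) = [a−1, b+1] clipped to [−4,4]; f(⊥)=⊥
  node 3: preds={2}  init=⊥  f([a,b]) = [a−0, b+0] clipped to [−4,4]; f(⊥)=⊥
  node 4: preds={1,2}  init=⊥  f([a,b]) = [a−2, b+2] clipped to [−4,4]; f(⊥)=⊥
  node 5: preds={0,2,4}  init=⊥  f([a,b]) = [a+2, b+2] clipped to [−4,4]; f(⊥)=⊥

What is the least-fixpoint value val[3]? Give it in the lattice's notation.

[-1,-1]

Trace (14 dequeues):
  [1] u=0 | in [-1,-1] | out [-3,-3] | prev ⊥ | push {}
  [2] u=1 | in ⊥ | out [-1,3] | ==
  [3] u=2 | in ⊥ | out [-1,-1] | ==
  [4] u=3 | in [-1,-1] | out [-1,-1] | prev ⊥ | push {}
  [5] u=4 | in [-1,3] | out [-3,4] | prev ⊥ | push {1}
  [6] u=5 | in [-3,4] | out [-1,4] | prev ⊥ | push {0}
  [7] u=1 | in [-3,4] | out [-3,4] | prev [-1,3] | push {4}
  [8] u=0 | in [-1,4] | out [-3,2] | prev [-3,-3] | push {5}
  [9] u=4 | in [-3,4] | out [-4,4] | prev [-3,4] | push {1}
  [10] u=5 | in [-4,4] | out [-2,4] | prev [-1,4] | push {0}
  [11] u=1 | in [-4,4] | out [-4,4] | prev [-3,4] | push {4}
  [12] u=0 | in [-2,4] | out [-4,2] | prev [-3,2] | push {5}
  [13] u=4 | in [-4,4] | out [-4,4] | ==
  [14] u=5 | in [-4,4] | out [-2,4] | ==

Converged values:
  [0] [-4,2]
  [1] [-4,4]
  [2] [-1,-1]
  [3] [-1,-1]
  [4] [-4,4]
  [5] [-2,4]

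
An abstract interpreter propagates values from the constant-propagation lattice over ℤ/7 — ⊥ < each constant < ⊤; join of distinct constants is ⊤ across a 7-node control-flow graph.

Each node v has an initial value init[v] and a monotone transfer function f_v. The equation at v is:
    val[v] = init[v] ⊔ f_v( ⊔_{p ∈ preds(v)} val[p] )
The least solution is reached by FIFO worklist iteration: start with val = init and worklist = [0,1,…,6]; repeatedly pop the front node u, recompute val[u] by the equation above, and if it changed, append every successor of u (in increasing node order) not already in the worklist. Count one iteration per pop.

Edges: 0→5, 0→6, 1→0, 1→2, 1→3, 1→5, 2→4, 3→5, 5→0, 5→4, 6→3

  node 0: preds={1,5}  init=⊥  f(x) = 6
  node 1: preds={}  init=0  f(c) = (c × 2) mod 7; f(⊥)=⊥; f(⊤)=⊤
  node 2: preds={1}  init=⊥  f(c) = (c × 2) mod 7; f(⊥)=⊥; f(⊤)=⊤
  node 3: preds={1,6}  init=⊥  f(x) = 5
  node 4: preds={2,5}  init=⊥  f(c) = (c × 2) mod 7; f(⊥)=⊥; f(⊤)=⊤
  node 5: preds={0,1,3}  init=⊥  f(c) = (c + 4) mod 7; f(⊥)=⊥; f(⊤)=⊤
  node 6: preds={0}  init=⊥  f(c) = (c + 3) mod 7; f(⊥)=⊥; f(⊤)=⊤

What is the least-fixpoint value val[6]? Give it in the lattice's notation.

2

Iteration log — 10 steps:
  step 1. node 0  ⊔preds=0  new=6  old=⊥  +wl: 
  step 2. node 1  ⊔preds=⊥  new=0  stable
  step 3. node 2  ⊔preds=0  new=0  old=⊥  +wl: 
  step 4. node 3  ⊔preds=0  new=5  old=⊥  +wl: 
  step 5. node 4  ⊔preds=0  new=0  old=⊥  +wl: 
  step 6. node 5  ⊔preds=⊤  new=⊤  old=⊥  +wl: 0,4
  step 7. node 6  ⊔preds=6  new=2  old=⊥  +wl: 3
  step 8. node 0  ⊔preds=⊤  new=6  stable
  step 9. node 4  ⊔preds=⊤  new=⊤  old=0  +wl: 
  step 10. node 3  ⊔preds=⊤  new=5  stable

Least fixpoint reached:
  node 0: 6
  node 1: 0
  node 2: 0
  node 3: 5
  node 4: ⊤
  node 5: ⊤
  node 6: 2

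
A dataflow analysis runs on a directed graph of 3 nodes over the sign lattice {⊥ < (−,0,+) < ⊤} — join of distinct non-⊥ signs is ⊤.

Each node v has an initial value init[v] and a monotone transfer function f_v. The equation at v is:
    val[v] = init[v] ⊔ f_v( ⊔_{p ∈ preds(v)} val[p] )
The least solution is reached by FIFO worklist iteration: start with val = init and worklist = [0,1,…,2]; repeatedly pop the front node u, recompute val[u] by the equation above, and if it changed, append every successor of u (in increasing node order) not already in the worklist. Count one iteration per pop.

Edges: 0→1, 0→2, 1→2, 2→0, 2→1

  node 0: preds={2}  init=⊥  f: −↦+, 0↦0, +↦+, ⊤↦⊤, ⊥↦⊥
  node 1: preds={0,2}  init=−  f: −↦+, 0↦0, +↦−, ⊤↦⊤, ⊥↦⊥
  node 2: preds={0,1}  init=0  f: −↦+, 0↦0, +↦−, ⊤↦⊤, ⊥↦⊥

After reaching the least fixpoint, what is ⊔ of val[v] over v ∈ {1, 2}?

Iteration log — 6 steps:
  step 1. node 0  ⊔preds=0  new=0  old=⊥  +wl: 
  step 2. node 1  ⊔preds=0  new=⊤  old=−  +wl: 
  step 3. node 2  ⊔preds=⊤  new=⊤  old=0  +wl: 0,1
  step 4. node 0  ⊔preds=⊤  new=⊤  old=0  +wl: 2
  step 5. node 1  ⊔preds=⊤  new=⊤  stable
  step 6. node 2  ⊔preds=⊤  new=⊤  stable

Least fixpoint reached:
  node 0: ⊤
  node 1: ⊤
  node 2: ⊤

⊤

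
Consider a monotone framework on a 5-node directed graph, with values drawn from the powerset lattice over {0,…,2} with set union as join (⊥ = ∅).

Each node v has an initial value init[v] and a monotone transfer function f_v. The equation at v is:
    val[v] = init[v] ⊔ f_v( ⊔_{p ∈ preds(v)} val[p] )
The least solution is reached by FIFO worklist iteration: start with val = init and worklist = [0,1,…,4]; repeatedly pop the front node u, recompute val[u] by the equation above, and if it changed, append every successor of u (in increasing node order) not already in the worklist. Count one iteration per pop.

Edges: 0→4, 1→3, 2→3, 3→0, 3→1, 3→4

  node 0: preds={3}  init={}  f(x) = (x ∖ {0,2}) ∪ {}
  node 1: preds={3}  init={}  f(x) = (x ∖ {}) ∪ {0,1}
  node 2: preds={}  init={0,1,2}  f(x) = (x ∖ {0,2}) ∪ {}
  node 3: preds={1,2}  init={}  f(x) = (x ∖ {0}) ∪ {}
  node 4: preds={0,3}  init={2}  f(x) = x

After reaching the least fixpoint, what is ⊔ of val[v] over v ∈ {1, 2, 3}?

Trace (9 dequeues):
  [1] u=0 | in {} | out {} | ==
  [2] u=1 | in {} | out {0,1} | prev {} | push {}
  [3] u=2 | in {} | out {0,1,2} | ==
  [4] u=3 | in {0,1,2} | out {1,2} | prev {} | push {0,1}
  [5] u=4 | in {1,2} | out {1,2} | prev {2} | push {}
  [6] u=0 | in {1,2} | out {1} | prev {} | push {4}
  [7] u=1 | in {1,2} | out {0,1,2} | prev {0,1} | push {3}
  [8] u=4 | in {1,2} | out {1,2} | ==
  [9] u=3 | in {0,1,2} | out {1,2} | ==

Converged values:
  [0] {1}
  [1] {0,1,2}
  [2] {0,1,2}
  [3] {1,2}
  [4] {1,2}

{0,1,2}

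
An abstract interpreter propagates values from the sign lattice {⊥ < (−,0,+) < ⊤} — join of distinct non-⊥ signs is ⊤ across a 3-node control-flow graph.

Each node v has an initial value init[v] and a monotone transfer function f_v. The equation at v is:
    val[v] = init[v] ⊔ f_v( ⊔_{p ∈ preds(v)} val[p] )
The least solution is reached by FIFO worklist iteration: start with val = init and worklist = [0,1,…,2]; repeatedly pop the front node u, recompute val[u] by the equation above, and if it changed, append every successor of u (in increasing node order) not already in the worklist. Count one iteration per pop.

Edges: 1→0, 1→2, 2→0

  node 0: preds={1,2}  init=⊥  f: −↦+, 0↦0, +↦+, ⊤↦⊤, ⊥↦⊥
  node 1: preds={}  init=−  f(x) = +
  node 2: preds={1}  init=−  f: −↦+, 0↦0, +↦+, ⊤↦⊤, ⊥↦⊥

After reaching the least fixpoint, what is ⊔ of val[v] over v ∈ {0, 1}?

Trace (4 dequeues):
  [1] u=0 | in − | out + | prev ⊥ | push {}
  [2] u=1 | in ⊥ | out ⊤ | prev − | push {0}
  [3] u=2 | in ⊤ | out ⊤ | prev − | push {}
  [4] u=0 | in ⊤ | out ⊤ | prev + | push {}

Converged values:
  [0] ⊤
  [1] ⊤
  [2] ⊤

⊤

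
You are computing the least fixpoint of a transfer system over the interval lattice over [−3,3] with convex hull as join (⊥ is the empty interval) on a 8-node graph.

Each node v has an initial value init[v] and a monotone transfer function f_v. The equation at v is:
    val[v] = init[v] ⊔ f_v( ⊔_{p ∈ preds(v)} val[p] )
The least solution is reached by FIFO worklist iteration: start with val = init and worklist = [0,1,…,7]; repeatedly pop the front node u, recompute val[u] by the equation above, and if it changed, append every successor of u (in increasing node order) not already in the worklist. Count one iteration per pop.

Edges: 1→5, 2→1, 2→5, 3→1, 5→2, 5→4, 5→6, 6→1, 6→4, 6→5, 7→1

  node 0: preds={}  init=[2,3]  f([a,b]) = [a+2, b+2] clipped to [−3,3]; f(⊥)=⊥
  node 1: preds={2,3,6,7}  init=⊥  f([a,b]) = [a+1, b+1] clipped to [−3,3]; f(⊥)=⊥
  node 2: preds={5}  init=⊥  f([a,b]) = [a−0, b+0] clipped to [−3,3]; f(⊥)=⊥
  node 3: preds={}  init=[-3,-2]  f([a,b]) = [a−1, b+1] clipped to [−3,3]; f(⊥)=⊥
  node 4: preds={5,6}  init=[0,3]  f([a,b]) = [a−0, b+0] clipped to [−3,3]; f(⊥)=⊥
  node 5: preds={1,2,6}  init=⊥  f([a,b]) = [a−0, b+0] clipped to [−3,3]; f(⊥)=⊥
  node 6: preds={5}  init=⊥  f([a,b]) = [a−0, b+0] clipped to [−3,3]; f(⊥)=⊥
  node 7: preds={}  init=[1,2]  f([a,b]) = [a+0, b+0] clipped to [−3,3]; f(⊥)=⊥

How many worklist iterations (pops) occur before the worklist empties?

12

Trace (12 dequeues):
  [1] u=0 | in ⊥ | out [2,3] | ==
  [2] u=1 | in [-3,2] | out [-2,3] | prev ⊥ | push {}
  [3] u=2 | in ⊥ | out ⊥ | ==
  [4] u=3 | in ⊥ | out [-3,-2] | ==
  [5] u=4 | in ⊥ | out [0,3] | ==
  [6] u=5 | in [-2,3] | out [-2,3] | prev ⊥ | push {2,4}
  [7] u=6 | in [-2,3] | out [-2,3] | prev ⊥ | push {1,5}
  [8] u=7 | in ⊥ | out [1,2] | ==
  [9] u=2 | in [-2,3] | out [-2,3] | prev ⊥ | push {}
  [10] u=4 | in [-2,3] | out [-2,3] | prev [0,3] | push {}
  [11] u=1 | in [-3,3] | out [-2,3] | ==
  [12] u=5 | in [-2,3] | out [-2,3] | ==

Converged values:
  [0] [2,3]
  [1] [-2,3]
  [2] [-2,3]
  [3] [-3,-2]
  [4] [-2,3]
  [5] [-2,3]
  [6] [-2,3]
  [7] [1,2]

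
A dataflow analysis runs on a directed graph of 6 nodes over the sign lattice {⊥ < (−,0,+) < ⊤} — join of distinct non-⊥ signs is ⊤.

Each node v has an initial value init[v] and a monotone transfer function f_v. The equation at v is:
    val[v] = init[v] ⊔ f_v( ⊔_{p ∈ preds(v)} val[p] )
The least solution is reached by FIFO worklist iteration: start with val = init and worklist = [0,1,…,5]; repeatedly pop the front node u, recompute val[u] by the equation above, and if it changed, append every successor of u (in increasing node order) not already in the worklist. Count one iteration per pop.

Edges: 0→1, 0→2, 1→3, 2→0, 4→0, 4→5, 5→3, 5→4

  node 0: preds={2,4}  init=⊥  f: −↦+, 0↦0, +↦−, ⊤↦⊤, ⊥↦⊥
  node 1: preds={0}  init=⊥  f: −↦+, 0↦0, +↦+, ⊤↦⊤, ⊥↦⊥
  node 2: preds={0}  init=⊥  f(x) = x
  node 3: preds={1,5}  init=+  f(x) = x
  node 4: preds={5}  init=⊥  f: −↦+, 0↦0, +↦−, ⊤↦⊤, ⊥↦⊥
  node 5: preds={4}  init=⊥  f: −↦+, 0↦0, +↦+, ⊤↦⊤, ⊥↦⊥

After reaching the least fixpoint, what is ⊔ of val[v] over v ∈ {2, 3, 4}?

+

Trace (6 dequeues):
  [1] u=0 | in ⊥ | out ⊥ | ==
  [2] u=1 | in ⊥ | out ⊥ | ==
  [3] u=2 | in ⊥ | out ⊥ | ==
  [4] u=3 | in ⊥ | out + | ==
  [5] u=4 | in ⊥ | out ⊥ | ==
  [6] u=5 | in ⊥ | out ⊥ | ==

Converged values:
  [0] ⊥
  [1] ⊥
  [2] ⊥
  [3] +
  [4] ⊥
  [5] ⊥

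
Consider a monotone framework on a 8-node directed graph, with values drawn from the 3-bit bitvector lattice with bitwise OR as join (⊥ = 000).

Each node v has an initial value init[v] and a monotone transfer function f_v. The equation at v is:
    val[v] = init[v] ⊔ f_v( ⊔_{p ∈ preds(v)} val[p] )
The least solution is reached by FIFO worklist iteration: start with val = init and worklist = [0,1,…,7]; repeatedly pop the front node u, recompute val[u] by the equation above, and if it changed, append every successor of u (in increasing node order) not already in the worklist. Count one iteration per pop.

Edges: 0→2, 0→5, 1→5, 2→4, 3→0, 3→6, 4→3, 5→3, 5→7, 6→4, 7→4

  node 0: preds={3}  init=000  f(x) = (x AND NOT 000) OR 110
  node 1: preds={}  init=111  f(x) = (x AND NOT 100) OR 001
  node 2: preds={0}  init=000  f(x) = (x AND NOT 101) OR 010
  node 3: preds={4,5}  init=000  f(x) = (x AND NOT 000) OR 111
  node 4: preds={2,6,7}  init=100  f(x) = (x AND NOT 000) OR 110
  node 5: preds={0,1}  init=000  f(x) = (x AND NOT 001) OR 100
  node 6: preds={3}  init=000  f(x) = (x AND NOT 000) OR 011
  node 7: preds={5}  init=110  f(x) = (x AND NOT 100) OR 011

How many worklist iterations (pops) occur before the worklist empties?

Worklist (14 pops):
  #1 pop 0: in=000 → 110 (was 000); enqueue []
  #2 pop 1: in=000 → 111 (no change)
  #3 pop 2: in=110 → 010 (was 000); enqueue []
  #4 pop 3: in=100 → 111 (was 000); enqueue [0]
  #5 pop 4: in=110 → 110 (was 100); enqueue [3]
  #6 pop 5: in=111 → 110 (was 000); enqueue []
  #7 pop 6: in=111 → 111 (was 000); enqueue [4]
  #8 pop 7: in=110 → 111 (was 110); enqueue []
  #9 pop 0: in=111 → 111 (was 110); enqueue [2,5]
  #10 pop 3: in=110 → 111 (no change)
  #11 pop 4: in=111 → 111 (was 110); enqueue [3]
  #12 pop 2: in=111 → 010 (no change)
  #13 pop 5: in=111 → 110 (no change)
  #14 pop 3: in=111 → 111 (no change)

Fixpoint:
  val[0] = 111
  val[1] = 111
  val[2] = 010
  val[3] = 111
  val[4] = 111
  val[5] = 110
  val[6] = 111
  val[7] = 111

14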